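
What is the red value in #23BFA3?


Color: #23BFA3
R = 23 = 35
G = BF = 191
B = A3 = 163
Red = 35


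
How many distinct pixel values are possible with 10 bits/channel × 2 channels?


Total bits = 10 bits/channel × 2 channels = 20 bits
Distinct pixel values = 2^20
= 1,048,576 pixel values


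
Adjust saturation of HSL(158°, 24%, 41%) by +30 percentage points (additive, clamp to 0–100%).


Original S = 24%
Adjustment = +30 percentage points
New S = 24 + (30) = 54
Clamp to [0, 100] → 54
= HSL(158°, 54%, 41%)


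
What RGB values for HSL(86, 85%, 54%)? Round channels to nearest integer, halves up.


H=86°, S=0.85, L=0.54
C = (1-|2L-1|)×S = (1-|0.08|)×0.85 = 0.782
H' = H/60 = 86/60 ≈ 1.4333; X = C×(1-|H' mod 2 - 1|) ≈ 0.4431
m = L - C/2 = 0.54 - 0.391 = 0.149
Sector ⌊H'⌋ = 1 → (R',G',B') = (≈0.4431, 0.782, 0.0)
RGB = ((R'+m)×255, (G'+m)×255, (B'+m)×255) = (150.994, 237.405, 37.995)
Round half up → RGB(151, 237, 38)


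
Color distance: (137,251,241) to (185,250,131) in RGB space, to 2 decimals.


d = √[(R₁-R₂)² + (G₁-G₂)² + (B₁-B₂)²]
d = √[(137-185)² + (251-250)² + (241-131)²]
d = √[2304 + 1 + 12100]
d = √14405
d ≈ 120.02


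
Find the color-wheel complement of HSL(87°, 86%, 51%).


Complement = opposite side of color wheel = hue + 180°
H' = (87 + 180) mod 360 = 267°
S and L unchanged.
= HSL(267°, 86%, 51%)


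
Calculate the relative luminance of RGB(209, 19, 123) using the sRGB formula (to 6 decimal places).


Linearize each channel (sRGB transfer function): c = v/255; c_lin = c/12.92 if c ≤ 0.04045, else ((c+0.055)/1.055)^2.4
  R: 209/255 ≈ 0.819608 > 0.04045 → ((0.819608+0.055)/1.055)^2.4 ≈ 0.637597
  G: 19/255 ≈ 0.074510 > 0.04045 → ((0.074510+0.055)/1.055)^2.4 ≈ 0.006512
  B: 123/255 ≈ 0.482353 > 0.04045 → ((0.482353+0.055)/1.055)^2.4 ≈ 0.198069
R_lin = 0.637597, G_lin = 0.006512, B_lin = 0.198069
L = 0.2126×R + 0.7152×G + 0.0722×B
L = 0.2126×0.637597 + 0.7152×0.006512 + 0.0722×0.198069
L ≈ 0.154511


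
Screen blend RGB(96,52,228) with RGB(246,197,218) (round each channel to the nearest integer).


Screen: C = 255 - (255-A)×(255-B)/255, rounded to nearest integer
R: 255 - (255-96)×(255-246)/255 = 255 - 1431/255 ≈ 255 - 5.612 = 249.388 → 249
G: 255 - (255-52)×(255-197)/255 = 255 - 11774/255 ≈ 255 - 46.173 = 208.827 → 209
B: 255 - (255-228)×(255-218)/255 = 255 - 999/255 ≈ 255 - 3.918 = 251.082 → 251
= RGB(249, 209, 251)


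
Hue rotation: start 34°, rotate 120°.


New hue = (H + rotation) mod 360
New hue = (34 + 120) mod 360
= 154 mod 360
= 154°


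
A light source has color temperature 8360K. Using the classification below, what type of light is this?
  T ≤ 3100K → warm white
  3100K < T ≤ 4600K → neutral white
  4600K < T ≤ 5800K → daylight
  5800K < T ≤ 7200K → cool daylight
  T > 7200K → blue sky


Temperature: 8360K
8360K > 7200K → blue sky
Classification: blue sky


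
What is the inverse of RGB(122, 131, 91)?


Invert: (255-R, 255-G, 255-B)
R: 255-122 = 133
G: 255-131 = 124
B: 255-91 = 164
= RGB(133, 124, 164)


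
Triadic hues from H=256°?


Triadic: equally spaced at 120° intervals
H1 = 256°
H2 = (256 + 120) mod 360 = 16°
H3 = (256 + 240) mod 360 = 136°
Triadic = 256°, 16°, 136°


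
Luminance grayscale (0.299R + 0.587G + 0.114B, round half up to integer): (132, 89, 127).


Gray = 0.299×R + 0.587×G + 0.114×B
Gray = 0.299×132 + 0.587×89 + 0.114×127
Gray = 39.468 + 52.243 + 14.478
Gray = 106.189 → round half up → 106
Gray = 106


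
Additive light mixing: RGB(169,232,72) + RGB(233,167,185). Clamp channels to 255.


Additive: each channel = min(255, C₁+C₂)
R: 169+233 = 402 → 255
G: 232+167 = 399 → 255
B: 72+185 = 257 → 255
= RGB(255, 255, 255)


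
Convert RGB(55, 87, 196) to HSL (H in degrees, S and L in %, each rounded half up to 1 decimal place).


Normalize: R'=55/255≈0.2157, G'=87/255≈0.3412, B'=196/255≈0.7686
Max=196/255, Min=55/255, Δ=Max-Min=141/255
L = (Max+Min)/2 = (196+55)/510 = 251/510 = 0.49215… → L = 49.2%
L ≤ 0.5 → S = Δ/(Max+Min) = 141/(196+55) = 141/251 = 0.56175… → S = 56.2%
(the 1/255 factors cancel in S and H, so raw channel differences can be used)
Max is B' → H = 60 × ((R-G)/Δ + 4) = 60 × ((55-87)/141 + 4)
  -32/141 + 4 = -0.2269… + 4 = 3.7730…
  H = 60 × 3.7730… = 226.382…° → H = 226.4°
= HSL(226.4°, 56.2%, 49.2%)


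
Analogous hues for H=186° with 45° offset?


Base hue: 186°
Left analog: (186 - 45) mod 360 = 141°
Right analog: (186 + 45) mod 360 = 231°
Analogous hues = 141° and 231°


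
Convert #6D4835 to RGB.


6D → 109 (R)
48 → 72 (G)
35 → 53 (B)
= RGB(109, 72, 53)


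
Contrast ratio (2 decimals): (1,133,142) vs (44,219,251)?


Linearize each sRGB channel c=v/255: c/12.92 if c ≤ 0.04045 else ((c+0.055)/1.055)^2.4
L = 0.2126×R_lin + 0.7152×G_lin + 0.0722×B_lin
Color 1 (1,133,142):
  R=1: 1/255≈0.0039 ≤ 0.04045 → 0.0039/12.92 ≈ 0.00030
  G=133: 133/255≈0.5216 > 0.04045 → ((0.5216+0.055)/1.055)^2.4 ≈ 0.23455
  B=142: 142/255≈0.5569 > 0.04045 → ((0.5569+0.055)/1.055)^2.4 ≈ 0.27050
  L1 = 0.2126×0.00030 + 0.7152×0.23455 + 0.0722×0.27050 ≈ 0.18735
Color 2 (44,219,251):
  R=44: 44/255≈0.1725 > 0.04045 → ((0.1725+0.055)/1.055)^2.4 ≈ 0.02519
  G=219: 219/255≈0.8588 > 0.04045 → ((0.8588+0.055)/1.055)^2.4 ≈ 0.70838
  B=251: 251/255≈0.9843 > 0.04045 → ((0.9843+0.055)/1.055)^2.4 ≈ 0.96469
  L2 = 0.2126×0.02519 + 0.7152×0.70838 + 0.0722×0.96469 ≈ 0.58164
Lighter = 0.58164, Darker = 0.18735
Ratio = (L_lighter + 0.05) / (L_darker + 0.05)
Ratio = (0.58164 + 0.05) / (0.18735 + 0.05) = 0.63164 / 0.23735 ≈ 2.6613
Ratio ≈ 2.66:1


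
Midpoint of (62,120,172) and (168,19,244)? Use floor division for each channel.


Midpoint: each channel = ⌊(C₁+C₂)/2⌋
R: ⌊(62+168)/2⌋ = 115
G: ⌊(120+19)/2⌋ = 69
B: ⌊(172+244)/2⌋ = 208
= RGB(115, 69, 208)


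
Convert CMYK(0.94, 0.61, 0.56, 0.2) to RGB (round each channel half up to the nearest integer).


R = 255 × (1-C) × (1-K) = 255 × 0.06 × 0.80 = 12.24 → 12
G = 255 × (1-M) × (1-K) = 255 × 0.39 × 0.80 = 79.56 → 80
B = 255 × (1-Y) × (1-K) = 255 × 0.44 × 0.80 = 89.76 → 90
= RGB(12, 80, 90)


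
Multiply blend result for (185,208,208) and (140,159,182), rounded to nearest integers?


Multiply: C = A×B/255, rounded to nearest integer
R: 185×140/255 = 25900/255 ≈ 101.569 → 102
G: 208×159/255 = 33072/255 ≈ 129.694 → 130
B: 208×182/255 = 37856/255 ≈ 148.455 → 148
= RGB(102, 130, 148)


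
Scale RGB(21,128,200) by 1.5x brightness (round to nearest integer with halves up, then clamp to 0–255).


Multiply each channel by 1.5, round half up, clamp to [0, 255]
R: 21×1.5 = 31.5 → round → 32
G: 128×1.5 = 192
B: 200×1.5 = 300 → clamp → 255
= RGB(32, 192, 255)


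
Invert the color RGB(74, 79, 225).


Invert: (255-R, 255-G, 255-B)
R: 255-74 = 181
G: 255-79 = 176
B: 255-225 = 30
= RGB(181, 176, 30)


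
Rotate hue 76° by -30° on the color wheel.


New hue = (H + rotation) mod 360
New hue = (76 -30) mod 360
= 46 mod 360
= 46°


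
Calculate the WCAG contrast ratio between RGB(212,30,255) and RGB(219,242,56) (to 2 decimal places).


Linearize each sRGB channel c=v/255: c/12.92 if c ≤ 0.04045 else ((c+0.055)/1.055)^2.4
L = 0.2126×R_lin + 0.7152×G_lin + 0.0722×B_lin
Color 1 (212,30,255):
  R=212: 212/255≈0.8314 > 0.04045 → ((0.8314+0.055)/1.055)^2.4 ≈ 0.65837
  G=30: 30/255≈0.1176 > 0.04045 → ((0.1176+0.055)/1.055)^2.4 ≈ 0.01298
  B=255: 255/255≈1.0000 > 0.04045 → ((1.0000+0.055)/1.055)^2.4 ≈ 1.00000
  L1 = 0.2126×0.65837 + 0.7152×0.01298 + 0.0722×1.00000 ≈ 0.22146
Color 2 (219,242,56):
  R=219: 219/255≈0.8588 > 0.04045 → ((0.8588+0.055)/1.055)^2.4 ≈ 0.70838
  G=242: 242/255≈0.9490 > 0.04045 → ((0.9490+0.055)/1.055)^2.4 ≈ 0.88792
  B=56: 56/255≈0.2196 > 0.04045 → ((0.2196+0.055)/1.055)^2.4 ≈ 0.03955
  L2 = 0.2126×0.70838 + 0.7152×0.88792 + 0.0722×0.03955 ≈ 0.78850
Lighter = 0.78850, Darker = 0.22146
Ratio = (L_lighter + 0.05) / (L_darker + 0.05)
Ratio = (0.78850 + 0.05) / (0.22146 + 0.05) = 0.83850 / 0.27146 ≈ 3.0889
Ratio ≈ 3.09:1


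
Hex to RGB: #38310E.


38 → 56 (R)
31 → 49 (G)
0E → 14 (B)
= RGB(56, 49, 14)


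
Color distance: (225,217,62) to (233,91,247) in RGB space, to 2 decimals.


d = √[(R₁-R₂)² + (G₁-G₂)² + (B₁-B₂)²]
d = √[(225-233)² + (217-91)² + (62-247)²]
d = √[64 + 15876 + 34225]
d = √50165
d ≈ 223.98


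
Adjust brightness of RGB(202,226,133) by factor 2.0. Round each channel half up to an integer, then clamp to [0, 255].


Multiply each channel by 2.0, round half up, clamp to [0, 255]
R: 202×2.0 = 404 → clamp → 255
G: 226×2.0 = 452 → clamp → 255
B: 133×2.0 = 266 → clamp → 255
= RGB(255, 255, 255)


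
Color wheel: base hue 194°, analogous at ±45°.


Base hue: 194°
Left analog: (194 - 45) mod 360 = 149°
Right analog: (194 + 45) mod 360 = 239°
Analogous hues = 149° and 239°


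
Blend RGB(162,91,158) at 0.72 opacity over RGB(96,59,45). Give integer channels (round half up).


C = α×F + (1-α)×B, with 1-α = 0.28
R: 0.72×162 + 0.28×96 = 116.64 + 26.88 = 143.52 → 144
G: 0.72×91 + 0.28×59 = 65.52 + 16.52 = 82.04 → 82
B: 0.72×158 + 0.28×45 = 113.76 + 12.60 = 126.36 → 126
= RGB(144, 82, 126)


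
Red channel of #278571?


Color: #278571
R = 27 = 39
G = 85 = 133
B = 71 = 113
Red = 39


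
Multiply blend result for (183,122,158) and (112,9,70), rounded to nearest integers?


Multiply: C = A×B/255, rounded to nearest integer
R: 183×112/255 = 20496/255 ≈ 80.376 → 80
G: 122×9/255 = 1098/255 ≈ 4.306 → 4
B: 158×70/255 = 11060/255 ≈ 43.373 → 43
= RGB(80, 4, 43)


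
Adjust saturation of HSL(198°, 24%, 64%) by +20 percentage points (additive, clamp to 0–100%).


Original S = 24%
Adjustment = +20 percentage points
New S = 24 + (20) = 44
Clamp to [0, 100] → 44
= HSL(198°, 44%, 64%)


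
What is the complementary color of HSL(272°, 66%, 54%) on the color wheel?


Complement = opposite side of color wheel = hue + 180°
H' = (272 + 180) mod 360 = 92°
S and L unchanged.
= HSL(92°, 66%, 54%)


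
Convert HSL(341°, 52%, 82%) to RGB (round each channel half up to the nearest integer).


H=341°, S=0.52, L=0.82
C = (1-|2L-1|)×S = (1-|0.64|)×0.52 = 0.1872
H' = H/60 = 341/60 ≈ 5.6833; X = C×(1-|H' mod 2 - 1|) = 0.05928
m = L - C/2 = 0.82 - 0.0936 = 0.7264
Sector ⌊H'⌋ = 5 → (R',G',B') = (0.1872, 0.0, 0.05928)
RGB = ((R'+m)×255, (G'+m)×255, (B'+m)×255) = (232.968, 185.232, 200.3484)
Round half up → RGB(233, 185, 200)


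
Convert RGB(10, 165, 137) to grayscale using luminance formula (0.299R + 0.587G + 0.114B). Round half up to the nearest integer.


Gray = 0.299×R + 0.587×G + 0.114×B
Gray = 0.299×10 + 0.587×165 + 0.114×137
Gray = 2.990 + 96.855 + 15.618
Gray = 115.463 → round half up → 115
Gray = 115


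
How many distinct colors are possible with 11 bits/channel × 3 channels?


Total bits = 11 bits/channel × 3 channels = 33 bits
Distinct colors = 2^33
= 8,589,934,592 colors


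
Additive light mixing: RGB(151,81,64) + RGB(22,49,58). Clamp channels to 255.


Additive: each channel = min(255, C₁+C₂)
R: 151+22 = 173 → 173
G: 81+49 = 130 → 130
B: 64+58 = 122 → 122
= RGB(173, 130, 122)


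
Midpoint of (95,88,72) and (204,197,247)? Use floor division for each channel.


Midpoint: each channel = ⌊(C₁+C₂)/2⌋
R: ⌊(95+204)/2⌋ = 149
G: ⌊(88+197)/2⌋ = 142
B: ⌊(72+247)/2⌋ = 159
= RGB(149, 142, 159)


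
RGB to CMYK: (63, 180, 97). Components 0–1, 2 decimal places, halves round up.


R'=63/255≈0.2471, G'=180/255≈0.7059, B'=97/255≈0.3804
K = 1 - max(R',G',B') = 1 - 180/255 = 75/255 = 0.29411… → 0.29
(1-R'-K)/(1-K) simplifies to (max-R)/max with max = 180:
C = (180-63)/180 = 117/180 = 0.65 → 0.65
M = (180-180)/180 = 0/180 = 0 → 0.00
Y = (180-97)/180 = 83/180 = 0.46111… → 0.46
= CMYK(0.65, 0.00, 0.46, 0.29)


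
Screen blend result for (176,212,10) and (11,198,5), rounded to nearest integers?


Screen: C = 255 - (255-A)×(255-B)/255, rounded to nearest integer
R: 255 - (255-176)×(255-11)/255 = 255 - 19276/255 ≈ 255 - 75.592 = 179.408 → 179
G: 255 - (255-212)×(255-198)/255 = 255 - 2451/255 ≈ 255 - 9.612 = 245.388 → 245
B: 255 - (255-10)×(255-5)/255 = 255 - 61250/255 ≈ 255 - 240.196 = 14.804 → 15
= RGB(179, 245, 15)


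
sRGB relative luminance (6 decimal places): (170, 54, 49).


Linearize each channel (sRGB transfer function): c = v/255; c_lin = c/12.92 if c ≤ 0.04045, else ((c+0.055)/1.055)^2.4
  R: 170/255 ≈ 0.666667 > 0.04045 → ((0.666667+0.055)/1.055)^2.4 ≈ 0.401978
  G: 54/255 ≈ 0.211765 > 0.04045 → ((0.211765+0.055)/1.055)^2.4 ≈ 0.036889
  B: 49/255 ≈ 0.192157 > 0.04045 → ((0.192157+0.055)/1.055)^2.4 ≈ 0.030713
R_lin = 0.401978, G_lin = 0.036889, B_lin = 0.030713
L = 0.2126×R + 0.7152×G + 0.0722×B
L = 0.2126×0.401978 + 0.7152×0.036889 + 0.0722×0.030713
L ≈ 0.114061


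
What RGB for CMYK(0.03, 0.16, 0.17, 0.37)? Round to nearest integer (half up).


R = 255 × (1-C) × (1-K) = 255 × 0.97 × 0.63 = 155.8305 → 156
G = 255 × (1-M) × (1-K) = 255 × 0.84 × 0.63 = 134.946 → 135
B = 255 × (1-Y) × (1-K) = 255 × 0.83 × 0.63 = 133.3395 → 133
= RGB(156, 135, 133)


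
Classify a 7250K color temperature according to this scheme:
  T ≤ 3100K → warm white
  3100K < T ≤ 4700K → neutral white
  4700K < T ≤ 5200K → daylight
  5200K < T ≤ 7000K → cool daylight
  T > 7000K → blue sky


Temperature: 7250K
7250K > 7000K → blue sky
Classification: blue sky


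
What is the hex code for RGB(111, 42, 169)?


R = 111 → 6F (hex)
G = 42 → 2A (hex)
B = 169 → A9 (hex)
Hex = #6F2AA9


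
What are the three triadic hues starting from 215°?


Triadic: equally spaced at 120° intervals
H1 = 215°
H2 = (215 + 120) mod 360 = 335°
H3 = (215 + 240) mod 360 = 95°
Triadic = 215°, 335°, 95°


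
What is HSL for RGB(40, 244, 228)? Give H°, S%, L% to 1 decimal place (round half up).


Normalize: R'=40/255≈0.1569, G'=244/255≈0.9569, B'=228/255≈0.8941
Max=244/255, Min=40/255, Δ=Max-Min=204/255
L = (Max+Min)/2 = (244+40)/510 = 284/510 = 0.55686… → L = 55.7%
L > 0.5 → S = Δ/(2-Max-Min) = 204/(510-244-40) = 204/226 = 0.90265… → S = 90.3%
(the 1/255 factors cancel in S and H, so raw channel differences can be used)
Max is G' → H = 60 × ((B-R)/Δ + 2) = 60 × ((228-40)/204 + 2)
  188/204 + 2 = 0.9215… + 2 = 2.9215…
  H = 60 × 2.9215… = 175.294…° → H = 175.3°
= HSL(175.3°, 90.3%, 55.7%)


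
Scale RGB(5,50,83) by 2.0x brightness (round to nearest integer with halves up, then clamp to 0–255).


Multiply each channel by 2.0, round half up, clamp to [0, 255]
R: 5×2.0 = 10
G: 50×2.0 = 100
B: 83×2.0 = 166
= RGB(10, 100, 166)


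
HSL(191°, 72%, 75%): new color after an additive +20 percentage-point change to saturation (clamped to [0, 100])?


Original S = 72%
Adjustment = +20 percentage points
New S = 72 + (20) = 92
Clamp to [0, 100] → 92
= HSL(191°, 92%, 75%)


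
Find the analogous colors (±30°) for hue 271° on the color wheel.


Base hue: 271°
Left analog: (271 - 30) mod 360 = 241°
Right analog: (271 + 30) mod 360 = 301°
Analogous hues = 241° and 301°


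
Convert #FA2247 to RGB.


FA → 250 (R)
22 → 34 (G)
47 → 71 (B)
= RGB(250, 34, 71)


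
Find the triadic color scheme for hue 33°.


Triadic: equally spaced at 120° intervals
H1 = 33°
H2 = (33 + 120) mod 360 = 153°
H3 = (33 + 240) mod 360 = 273°
Triadic = 33°, 153°, 273°


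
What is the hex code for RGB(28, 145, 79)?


R = 28 → 1C (hex)
G = 145 → 91 (hex)
B = 79 → 4F (hex)
Hex = #1C914F


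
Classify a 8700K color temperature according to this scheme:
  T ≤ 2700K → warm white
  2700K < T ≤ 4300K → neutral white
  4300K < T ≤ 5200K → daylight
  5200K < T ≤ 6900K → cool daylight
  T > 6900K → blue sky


Temperature: 8700K
8700K > 6900K → blue sky
Classification: blue sky


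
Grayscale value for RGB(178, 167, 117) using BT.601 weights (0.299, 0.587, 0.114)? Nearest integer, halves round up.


Gray = 0.299×R + 0.587×G + 0.114×B
Gray = 0.299×178 + 0.587×167 + 0.114×117
Gray = 53.222 + 98.029 + 13.338
Gray = 164.589 → round half up → 165
Gray = 165


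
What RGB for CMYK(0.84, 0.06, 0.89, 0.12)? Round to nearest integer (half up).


R = 255 × (1-C) × (1-K) = 255 × 0.16 × 0.88 = 35.904 → 36
G = 255 × (1-M) × (1-K) = 255 × 0.94 × 0.88 = 210.936 → 211
B = 255 × (1-Y) × (1-K) = 255 × 0.11 × 0.88 = 24.684 → 25
= RGB(36, 211, 25)


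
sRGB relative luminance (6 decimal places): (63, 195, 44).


Linearize each channel (sRGB transfer function): c = v/255; c_lin = c/12.92 if c ≤ 0.04045, else ((c+0.055)/1.055)^2.4
  R: 63/255 ≈ 0.247059 > 0.04045 → ((0.247059+0.055)/1.055)^2.4 ≈ 0.049707
  G: 195/255 ≈ 0.764706 > 0.04045 → ((0.764706+0.055)/1.055)^2.4 ≈ 0.545724
  B: 44/255 ≈ 0.172549 > 0.04045 → ((0.172549+0.055)/1.055)^2.4 ≈ 0.025187
R_lin = 0.049707, G_lin = 0.545724, B_lin = 0.025187
L = 0.2126×R + 0.7152×G + 0.0722×B
L = 0.2126×0.049707 + 0.7152×0.545724 + 0.0722×0.025187
L ≈ 0.402688


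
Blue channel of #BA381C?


Color: #BA381C
R = BA = 186
G = 38 = 56
B = 1C = 28
Blue = 28


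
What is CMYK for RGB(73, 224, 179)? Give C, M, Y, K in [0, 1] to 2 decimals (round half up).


R'=73/255≈0.2863, G'=224/255≈0.8784, B'=179/255≈0.7020
K = 1 - max(R',G',B') = 1 - 224/255 = 31/255 = 0.12156… → 0.12
(1-R'-K)/(1-K) simplifies to (max-R)/max with max = 224:
C = (224-73)/224 = 151/224 = 0.67410… → 0.67
M = (224-224)/224 = 0/224 = 0 → 0.00
Y = (224-179)/224 = 45/224 = 0.20089… → 0.20
= CMYK(0.67, 0.00, 0.20, 0.12)


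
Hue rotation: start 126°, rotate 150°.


New hue = (H + rotation) mod 360
New hue = (126 + 150) mod 360
= 276 mod 360
= 276°


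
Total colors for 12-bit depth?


Colors = 2^bits = 2^12
= 4,096 colors


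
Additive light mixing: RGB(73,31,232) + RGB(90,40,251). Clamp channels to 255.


Additive: each channel = min(255, C₁+C₂)
R: 73+90 = 163 → 163
G: 31+40 = 71 → 71
B: 232+251 = 483 → 255
= RGB(163, 71, 255)


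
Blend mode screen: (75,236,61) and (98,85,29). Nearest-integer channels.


Screen: C = 255 - (255-A)×(255-B)/255, rounded to nearest integer
R: 255 - (255-75)×(255-98)/255 = 255 - 28260/255 ≈ 255 - 110.824 = 144.176 → 144
G: 255 - (255-236)×(255-85)/255 = 255 - 3230/255 ≈ 255 - 12.667 = 242.333 → 242
B: 255 - (255-61)×(255-29)/255 = 255 - 43844/255 ≈ 255 - 171.937 = 83.063 → 83
= RGB(144, 242, 83)


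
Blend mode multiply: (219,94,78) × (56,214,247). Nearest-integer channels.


Multiply: C = A×B/255, rounded to nearest integer
R: 219×56/255 = 12264/255 ≈ 48.094 → 48
G: 94×214/255 = 20116/255 ≈ 78.886 → 79
B: 78×247/255 = 19266/255 ≈ 75.553 → 76
= RGB(48, 79, 76)


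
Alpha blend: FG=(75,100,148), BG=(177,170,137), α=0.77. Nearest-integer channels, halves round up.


C = α×F + (1-α)×B, with 1-α = 0.23
R: 0.77×75 + 0.23×177 = 57.75 + 40.71 = 98.46 → 98
G: 0.77×100 + 0.23×170 = 77.00 + 39.10 = 116.10 → 116
B: 0.77×148 + 0.23×137 = 113.96 + 31.51 = 145.47 → 145
= RGB(98, 116, 145)


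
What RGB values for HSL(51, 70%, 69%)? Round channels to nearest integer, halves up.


H=51°, S=0.70, L=0.69
C = (1-|2L-1|)×S = (1-|0.38|)×0.70 = 0.434
H' = H/60 = 51/60 ≈ 0.8500; X = C×(1-|H' mod 2 - 1|) = 0.3689
m = L - C/2 = 0.69 - 0.217 = 0.473
Sector ⌊H'⌋ = 0 → (R',G',B') = (0.434, 0.3689, 0.0)
RGB = ((R'+m)×255, (G'+m)×255, (B'+m)×255) = (231.285, 214.6845, 120.615)
Round half up → RGB(231, 215, 121)


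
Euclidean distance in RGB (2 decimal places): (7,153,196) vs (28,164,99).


d = √[(R₁-R₂)² + (G₁-G₂)² + (B₁-B₂)²]
d = √[(7-28)² + (153-164)² + (196-99)²]
d = √[441 + 121 + 9409]
d = √9971
d ≈ 99.85


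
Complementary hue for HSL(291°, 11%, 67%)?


Complement = opposite side of color wheel = hue + 180°
H' = (291 + 180) mod 360 = 111°
S and L unchanged.
= HSL(111°, 11%, 67%)


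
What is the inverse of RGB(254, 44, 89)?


Invert: (255-R, 255-G, 255-B)
R: 255-254 = 1
G: 255-44 = 211
B: 255-89 = 166
= RGB(1, 211, 166)


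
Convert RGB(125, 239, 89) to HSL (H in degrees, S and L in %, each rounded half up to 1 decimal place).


Normalize: R'=125/255≈0.4902, G'=239/255≈0.9373, B'=89/255≈0.3490
Max=239/255, Min=89/255, Δ=Max-Min=150/255
L = (Max+Min)/2 = (239+89)/510 = 328/510 = 0.64313… → L = 64.3%
L > 0.5 → S = Δ/(2-Max-Min) = 150/(510-239-89) = 150/182 = 0.82417… → S = 82.4%
(the 1/255 factors cancel in S and H, so raw channel differences can be used)
Max is G' → H = 60 × ((B-R)/Δ + 2) = 60 × ((89-125)/150 + 2)
  -36/150 + 2 = -0.24 + 2 = 1.76
  H = 60 × 1.76 = 105.6° → H = 105.6°
= HSL(105.6°, 82.4%, 64.3%)


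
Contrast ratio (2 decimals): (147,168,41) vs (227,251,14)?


Linearize each sRGB channel c=v/255: c/12.92 if c ≤ 0.04045 else ((c+0.055)/1.055)^2.4
L = 0.2126×R_lin + 0.7152×G_lin + 0.0722×B_lin
Color 1 (147,168,41):
  R=147: 147/255≈0.5765 > 0.04045 → ((0.5765+0.055)/1.055)^2.4 ≈ 0.29177
  G=168: 168/255≈0.6588 > 0.04045 → ((0.6588+0.055)/1.055)^2.4 ≈ 0.39157
  B=41: 41/255≈0.1608 > 0.04045 → ((0.1608+0.055)/1.055)^2.4 ≈ 0.02217
  L1 = 0.2126×0.29177 + 0.7152×0.39157 + 0.0722×0.02217 ≈ 0.34368
Color 2 (227,251,14):
  R=227: 227/255≈0.8902 > 0.04045 → ((0.8902+0.055)/1.055)^2.4 ≈ 0.76815
  G=251: 251/255≈0.9843 > 0.04045 → ((0.9843+0.055)/1.055)^2.4 ≈ 0.96469
  B=14: 14/255≈0.0549 > 0.04045 → ((0.0549+0.055)/1.055)^2.4 ≈ 0.00439
  L2 = 0.2126×0.76815 + 0.7152×0.96469 + 0.0722×0.00439 ≈ 0.85357
Lighter = 0.85357, Darker = 0.34368
Ratio = (L_lighter + 0.05) / (L_darker + 0.05)
Ratio = (0.85357 + 0.05) / (0.34368 + 0.05) = 0.90357 / 0.39368 ≈ 2.2952
Ratio ≈ 2.30:1


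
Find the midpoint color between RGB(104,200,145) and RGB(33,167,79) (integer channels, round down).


Midpoint: each channel = ⌊(C₁+C₂)/2⌋
R: ⌊(104+33)/2⌋ = 68
G: ⌊(200+167)/2⌋ = 183
B: ⌊(145+79)/2⌋ = 112
= RGB(68, 183, 112)


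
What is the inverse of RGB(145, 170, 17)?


Invert: (255-R, 255-G, 255-B)
R: 255-145 = 110
G: 255-170 = 85
B: 255-17 = 238
= RGB(110, 85, 238)


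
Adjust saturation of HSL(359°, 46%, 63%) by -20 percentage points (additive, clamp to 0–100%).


Original S = 46%
Adjustment = -20 percentage points
New S = 46 + (-20) = 26
Clamp to [0, 100] → 26
= HSL(359°, 26%, 63%)


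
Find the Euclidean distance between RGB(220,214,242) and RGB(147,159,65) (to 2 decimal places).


d = √[(R₁-R₂)² + (G₁-G₂)² + (B₁-B₂)²]
d = √[(220-147)² + (214-159)² + (242-65)²]
d = √[5329 + 3025 + 31329]
d = √39683
d ≈ 199.21


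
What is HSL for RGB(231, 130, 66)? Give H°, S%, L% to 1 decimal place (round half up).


Normalize: R'=231/255≈0.9059, G'=130/255≈0.5098, B'=66/255≈0.2588
Max=231/255, Min=66/255, Δ=Max-Min=165/255
L = (Max+Min)/2 = (231+66)/510 = 297/510 = 0.58235… → L = 58.2%
L > 0.5 → S = Δ/(2-Max-Min) = 165/(510-231-66) = 165/213 = 0.77464… → S = 77.5%
(the 1/255 factors cancel in S and H, so raw channel differences can be used)
Max is R' → H = 60 × (((G-B)/Δ) mod 6) = 60 × (((130-66)/165) mod 6)
  64/165 = 0.3878…
  H = 60 × 0.3878… = 23.272…° → H = 23.3°
= HSL(23.3°, 77.5%, 58.2%)


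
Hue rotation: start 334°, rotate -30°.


New hue = (H + rotation) mod 360
New hue = (334 -30) mod 360
= 304 mod 360
= 304°


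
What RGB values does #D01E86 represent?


D0 → 208 (R)
1E → 30 (G)
86 → 134 (B)
= RGB(208, 30, 134)


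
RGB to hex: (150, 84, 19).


R = 150 → 96 (hex)
G = 84 → 54 (hex)
B = 19 → 13 (hex)
Hex = #965413


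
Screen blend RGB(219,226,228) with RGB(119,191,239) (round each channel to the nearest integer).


Screen: C = 255 - (255-A)×(255-B)/255, rounded to nearest integer
R: 255 - (255-219)×(255-119)/255 = 255 - 4896/255 ≈ 255 - 19.200 = 235.800 → 236
G: 255 - (255-226)×(255-191)/255 = 255 - 1856/255 ≈ 255 - 7.278 = 247.722 → 248
B: 255 - (255-228)×(255-239)/255 = 255 - 432/255 ≈ 255 - 1.694 = 253.306 → 253
= RGB(236, 248, 253)


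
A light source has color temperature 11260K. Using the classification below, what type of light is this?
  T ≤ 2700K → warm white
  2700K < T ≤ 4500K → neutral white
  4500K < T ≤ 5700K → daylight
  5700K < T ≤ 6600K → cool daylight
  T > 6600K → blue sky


Temperature: 11260K
11260K > 6600K → blue sky
Classification: blue sky


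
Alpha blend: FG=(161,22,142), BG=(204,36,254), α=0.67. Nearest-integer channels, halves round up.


C = α×F + (1-α)×B, with 1-α = 0.33
R: 0.67×161 + 0.33×204 = 107.87 + 67.32 = 175.19 → 175
G: 0.67×22 + 0.33×36 = 14.74 + 11.88 = 26.62 → 27
B: 0.67×142 + 0.33×254 = 95.14 + 83.82 = 178.96 → 179
= RGB(175, 27, 179)


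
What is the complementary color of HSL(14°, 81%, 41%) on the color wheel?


Complement = opposite side of color wheel = hue + 180°
H' = (14 + 180) mod 360 = 194°
S and L unchanged.
= HSL(194°, 81%, 41%)


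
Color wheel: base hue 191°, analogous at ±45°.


Base hue: 191°
Left analog: (191 - 45) mod 360 = 146°
Right analog: (191 + 45) mod 360 = 236°
Analogous hues = 146° and 236°


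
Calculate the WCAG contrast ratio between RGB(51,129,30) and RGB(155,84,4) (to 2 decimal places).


Linearize each sRGB channel c=v/255: c/12.92 if c ≤ 0.04045 else ((c+0.055)/1.055)^2.4
L = 0.2126×R_lin + 0.7152×G_lin + 0.0722×B_lin
Color 1 (51,129,30):
  R=51: 51/255≈0.2000 > 0.04045 → ((0.2000+0.055)/1.055)^2.4 ≈ 0.03310
  G=129: 129/255≈0.5059 > 0.04045 → ((0.5059+0.055)/1.055)^2.4 ≈ 0.21953
  B=30: 30/255≈0.1176 > 0.04045 → ((0.1176+0.055)/1.055)^2.4 ≈ 0.01298
  L1 = 0.2126×0.03310 + 0.7152×0.21953 + 0.0722×0.01298 ≈ 0.16498
Color 2 (155,84,4):
  R=155: 155/255≈0.6078 > 0.04045 → ((0.6078+0.055)/1.055)^2.4 ≈ 0.32778
  G=84: 84/255≈0.3294 > 0.04045 → ((0.3294+0.055)/1.055)^2.4 ≈ 0.08866
  B=4: 4/255≈0.0157 ≤ 0.04045 → 0.0157/12.92 ≈ 0.00121
  L2 = 0.2126×0.32778 + 0.7152×0.08866 + 0.0722×0.00121 ≈ 0.13318
Lighter = 0.16498, Darker = 0.13318
Ratio = (L_lighter + 0.05) / (L_darker + 0.05)
Ratio = (0.16498 + 0.05) / (0.13318 + 0.05) = 0.21498 / 0.18318 ≈ 1.1736
Ratio ≈ 1.17:1


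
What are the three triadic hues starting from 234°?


Triadic: equally spaced at 120° intervals
H1 = 234°
H2 = (234 + 120) mod 360 = 354°
H3 = (234 + 240) mod 360 = 114°
Triadic = 234°, 354°, 114°


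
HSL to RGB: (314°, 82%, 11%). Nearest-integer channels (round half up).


H=314°, S=0.82, L=0.11
C = (1-|2L-1|)×S = (1-|-0.78|)×0.82 = 0.1804
H' = H/60 = 314/60 ≈ 5.2333; X = C×(1-|H' mod 2 - 1|) ≈ 0.1383
m = L - C/2 = 0.11 - 0.0902 = 0.0198
Sector ⌊H'⌋ = 5 → (R',G',B') = (0.1804, 0.0, ≈0.1383)
RGB = ((R'+m)×255, (G'+m)×255, (B'+m)×255) = (51.051, 5.049, 40.3172)
Round half up → RGB(51, 5, 40)


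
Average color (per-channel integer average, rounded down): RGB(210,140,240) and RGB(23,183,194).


Midpoint: each channel = ⌊(C₁+C₂)/2⌋
R: ⌊(210+23)/2⌋ = 116
G: ⌊(140+183)/2⌋ = 161
B: ⌊(240+194)/2⌋ = 217
= RGB(116, 161, 217)


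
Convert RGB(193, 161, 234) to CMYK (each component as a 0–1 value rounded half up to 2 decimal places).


R'=193/255≈0.7569, G'=161/255≈0.6314, B'=234/255≈0.9176
K = 1 - max(R',G',B') = 1 - 234/255 = 21/255 = 0.08235… → 0.08
(1-R'-K)/(1-K) simplifies to (max-R)/max with max = 234:
C = (234-193)/234 = 41/234 = 0.17521… → 0.18
M = (234-161)/234 = 73/234 = 0.31196… → 0.31
Y = (234-234)/234 = 0/234 = 0 → 0.00
= CMYK(0.18, 0.31, 0.00, 0.08)


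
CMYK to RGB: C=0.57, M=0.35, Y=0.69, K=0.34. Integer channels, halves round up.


R = 255 × (1-C) × (1-K) = 255 × 0.43 × 0.66 = 72.369 → 72
G = 255 × (1-M) × (1-K) = 255 × 0.65 × 0.66 = 109.395 → 109
B = 255 × (1-Y) × (1-K) = 255 × 0.31 × 0.66 = 52.173 → 52
= RGB(72, 109, 52)


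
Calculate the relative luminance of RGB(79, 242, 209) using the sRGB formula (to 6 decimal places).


Linearize each channel (sRGB transfer function): c = v/255; c_lin = c/12.92 if c ≤ 0.04045, else ((c+0.055)/1.055)^2.4
  R: 79/255 ≈ 0.309804 > 0.04045 → ((0.309804+0.055)/1.055)^2.4 ≈ 0.078187
  G: 242/255 ≈ 0.949020 > 0.04045 → ((0.949020+0.055)/1.055)^2.4 ≈ 0.887923
  B: 209/255 ≈ 0.819608 > 0.04045 → ((0.819608+0.055)/1.055)^2.4 ≈ 0.637597
R_lin = 0.078187, G_lin = 0.887923, B_lin = 0.637597
L = 0.2126×R + 0.7152×G + 0.0722×B
L = 0.2126×0.078187 + 0.7152×0.887923 + 0.0722×0.637597
L ≈ 0.697700


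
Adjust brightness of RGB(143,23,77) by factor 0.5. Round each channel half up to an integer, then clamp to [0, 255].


Multiply each channel by 0.5, round half up, clamp to [0, 255]
R: 143×0.5 = 71.5 → round → 72
G: 23×0.5 = 11.5 → round → 12
B: 77×0.5 = 38.5 → round → 39
= RGB(72, 12, 39)


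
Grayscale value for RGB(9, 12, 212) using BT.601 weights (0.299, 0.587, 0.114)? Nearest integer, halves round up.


Gray = 0.299×R + 0.587×G + 0.114×B
Gray = 0.299×9 + 0.587×12 + 0.114×212
Gray = 2.691 + 7.044 + 24.168
Gray = 33.903 → round half up → 34
Gray = 34


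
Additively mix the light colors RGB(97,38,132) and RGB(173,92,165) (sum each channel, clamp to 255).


Additive: each channel = min(255, C₁+C₂)
R: 97+173 = 270 → 255
G: 38+92 = 130 → 130
B: 132+165 = 297 → 255
= RGB(255, 130, 255)


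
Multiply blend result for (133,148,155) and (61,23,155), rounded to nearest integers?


Multiply: C = A×B/255, rounded to nearest integer
R: 133×61/255 = 8113/255 ≈ 31.816 → 32
G: 148×23/255 = 3404/255 ≈ 13.349 → 13
B: 155×155/255 = 24025/255 ≈ 94.216 → 94
= RGB(32, 13, 94)


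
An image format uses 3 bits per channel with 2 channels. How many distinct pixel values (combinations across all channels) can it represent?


Total bits = 3 bits/channel × 2 channels = 6 bits
Distinct pixel values = 2^6
= 64 pixel values


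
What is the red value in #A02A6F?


Color: #A02A6F
R = A0 = 160
G = 2A = 42
B = 6F = 111
Red = 160


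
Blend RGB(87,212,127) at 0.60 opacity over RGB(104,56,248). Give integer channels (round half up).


C = α×F + (1-α)×B, with 1-α = 0.40
R: 0.60×87 + 0.40×104 = 52.20 + 41.60 = 93.80 → 94
G: 0.60×212 + 0.40×56 = 127.20 + 22.40 = 149.60 → 150
B: 0.60×127 + 0.40×248 = 76.20 + 99.20 = 175.40 → 175
= RGB(94, 150, 175)


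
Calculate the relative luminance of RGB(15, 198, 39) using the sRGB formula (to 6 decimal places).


Linearize each channel (sRGB transfer function): c = v/255; c_lin = c/12.92 if c ≤ 0.04045, else ((c+0.055)/1.055)^2.4
  R: 15/255 ≈ 0.058824 > 0.04045 → ((0.058824+0.055)/1.055)^2.4 ≈ 0.004777
  G: 198/255 ≈ 0.776471 > 0.04045 → ((0.776471+0.055)/1.055)^2.4 ≈ 0.564712
  B: 39/255 ≈ 0.152941 > 0.04045 → ((0.152941+0.055)/1.055)^2.4 ≈ 0.020289
R_lin = 0.004777, G_lin = 0.564712, B_lin = 0.020289
L = 0.2126×R + 0.7152×G + 0.0722×B
L = 0.2126×0.004777 + 0.7152×0.564712 + 0.0722×0.020289
L ≈ 0.406362


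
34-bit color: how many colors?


Colors = 2^bits = 2^34
= 17,179,869,184 colors


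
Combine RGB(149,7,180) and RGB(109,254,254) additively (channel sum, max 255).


Additive: each channel = min(255, C₁+C₂)
R: 149+109 = 258 → 255
G: 7+254 = 261 → 255
B: 180+254 = 434 → 255
= RGB(255, 255, 255)


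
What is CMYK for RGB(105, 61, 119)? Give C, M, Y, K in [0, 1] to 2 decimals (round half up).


R'=105/255≈0.4118, G'=61/255≈0.2392, B'=119/255≈0.4667
K = 1 - max(R',G',B') = 1 - 119/255 = 136/255 = 0.53333… → 0.53
(1-R'-K)/(1-K) simplifies to (max-R)/max with max = 119:
C = (119-105)/119 = 14/119 = 0.11764… → 0.12
M = (119-61)/119 = 58/119 = 0.48739… → 0.49
Y = (119-119)/119 = 0/119 = 0 → 0.00
= CMYK(0.12, 0.49, 0.00, 0.53)


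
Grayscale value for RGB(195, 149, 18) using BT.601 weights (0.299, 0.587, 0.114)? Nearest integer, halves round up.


Gray = 0.299×R + 0.587×G + 0.114×B
Gray = 0.299×195 + 0.587×149 + 0.114×18
Gray = 58.305 + 87.463 + 2.052
Gray = 147.820 → round half up → 148
Gray = 148


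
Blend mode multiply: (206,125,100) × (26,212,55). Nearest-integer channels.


Multiply: C = A×B/255, rounded to nearest integer
R: 206×26/255 = 5356/255 ≈ 21.004 → 21
G: 125×212/255 = 26500/255 ≈ 103.922 → 104
B: 100×55/255 = 5500/255 ≈ 21.569 → 22
= RGB(21, 104, 22)


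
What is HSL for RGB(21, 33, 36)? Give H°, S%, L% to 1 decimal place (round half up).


Normalize: R'=21/255≈0.0824, G'=33/255≈0.1294, B'=36/255≈0.1412
Max=36/255, Min=21/255, Δ=Max-Min=15/255
L = (Max+Min)/2 = (36+21)/510 = 57/510 = 0.11176… → L = 11.2%
L ≤ 0.5 → S = Δ/(Max+Min) = 15/(36+21) = 15/57 = 0.26315… → S = 26.3%
(the 1/255 factors cancel in S and H, so raw channel differences can be used)
Max is B' → H = 60 × ((R-G)/Δ + 4) = 60 × ((21-33)/15 + 4)
  -12/15 + 4 = -0.8 + 4 = 3.2
  H = 60 × 3.2 = 192° → H = 192.0°
= HSL(192.0°, 26.3%, 11.2%)


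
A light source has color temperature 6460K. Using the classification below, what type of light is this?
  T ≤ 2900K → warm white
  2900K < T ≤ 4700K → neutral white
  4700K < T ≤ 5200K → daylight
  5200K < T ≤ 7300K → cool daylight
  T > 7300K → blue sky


Temperature: 6460K
5200K < 6460K ≤ 7300K → cool daylight
Classification: cool daylight


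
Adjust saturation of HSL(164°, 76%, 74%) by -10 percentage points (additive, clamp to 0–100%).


Original S = 76%
Adjustment = -10 percentage points
New S = 76 + (-10) = 66
Clamp to [0, 100] → 66
= HSL(164°, 66%, 74%)


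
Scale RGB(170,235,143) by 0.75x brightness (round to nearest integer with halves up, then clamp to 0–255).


Multiply each channel by 0.75, round half up, clamp to [0, 255]
R: 170×0.75 = 127.5 → round → 128
G: 235×0.75 = 176.25 → round → 176
B: 143×0.75 = 107.25 → round → 107
= RGB(128, 176, 107)


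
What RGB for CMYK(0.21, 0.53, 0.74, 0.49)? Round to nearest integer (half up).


R = 255 × (1-C) × (1-K) = 255 × 0.79 × 0.51 = 102.7395 → 103
G = 255 × (1-M) × (1-K) = 255 × 0.47 × 0.51 = 61.1235 → 61
B = 255 × (1-Y) × (1-K) = 255 × 0.26 × 0.51 = 33.813 → 34
= RGB(103, 61, 34)


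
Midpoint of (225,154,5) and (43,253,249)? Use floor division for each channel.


Midpoint: each channel = ⌊(C₁+C₂)/2⌋
R: ⌊(225+43)/2⌋ = 134
G: ⌊(154+253)/2⌋ = 203
B: ⌊(5+249)/2⌋ = 127
= RGB(134, 203, 127)


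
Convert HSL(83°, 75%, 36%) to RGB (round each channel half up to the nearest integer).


H=83°, S=0.75, L=0.36
C = (1-|2L-1|)×S = (1-|-0.28|)×0.75 = 0.54
H' = H/60 = 83/60 ≈ 1.3833; X = C×(1-|H' mod 2 - 1|) = 0.333
m = L - C/2 = 0.36 - 0.27 = 0.09
Sector ⌊H'⌋ = 1 → (R',G',B') = (0.333, 0.54, 0.0)
RGB = ((R'+m)×255, (G'+m)×255, (B'+m)×255) = (107.865, 160.65, 22.95)
Round half up → RGB(108, 161, 23)


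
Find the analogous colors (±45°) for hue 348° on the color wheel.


Base hue: 348°
Left analog: (348 - 45) mod 360 = 303°
Right analog: (348 + 45) mod 360 = 33°
Analogous hues = 303° and 33°


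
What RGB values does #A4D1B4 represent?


A4 → 164 (R)
D1 → 209 (G)
B4 → 180 (B)
= RGB(164, 209, 180)


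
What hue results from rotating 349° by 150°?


New hue = (H + rotation) mod 360
New hue = (349 + 150) mod 360
= 499 mod 360
= 139°


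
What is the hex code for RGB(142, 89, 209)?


R = 142 → 8E (hex)
G = 89 → 59 (hex)
B = 209 → D1 (hex)
Hex = #8E59D1


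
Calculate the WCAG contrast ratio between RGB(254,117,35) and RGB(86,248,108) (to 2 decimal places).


Linearize each sRGB channel c=v/255: c/12.92 if c ≤ 0.04045 else ((c+0.055)/1.055)^2.4
L = 0.2126×R_lin + 0.7152×G_lin + 0.0722×B_lin
Color 1 (254,117,35):
  R=254: 254/255≈0.9961 > 0.04045 → ((0.9961+0.055)/1.055)^2.4 ≈ 0.99110
  G=117: 117/255≈0.4588 > 0.04045 → ((0.4588+0.055)/1.055)^2.4 ≈ 0.17789
  B=35: 35/255≈0.1373 > 0.04045 → ((0.1373+0.055)/1.055)^2.4 ≈ 0.01681
  L1 = 0.2126×0.99110 + 0.7152×0.17789 + 0.0722×0.01681 ≈ 0.33915
Color 2 (86,248,108):
  R=86: 86/255≈0.3373 > 0.04045 → ((0.3373+0.055)/1.055)^2.4 ≈ 0.09306
  G=248: 248/255≈0.9725 > 0.04045 → ((0.9725+0.055)/1.055)^2.4 ≈ 0.93869
  B=108: 108/255≈0.4235 > 0.04045 → ((0.4235+0.055)/1.055)^2.4 ≈ 0.14996
  L2 = 0.2126×0.09306 + 0.7152×0.93869 + 0.0722×0.14996 ≈ 0.70196
Lighter = 0.70196, Darker = 0.33915
Ratio = (L_lighter + 0.05) / (L_darker + 0.05)
Ratio = (0.70196 + 0.05) / (0.33915 + 0.05) = 0.75196 / 0.38915 ≈ 1.9323
Ratio ≈ 1.93:1


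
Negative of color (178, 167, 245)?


Invert: (255-R, 255-G, 255-B)
R: 255-178 = 77
G: 255-167 = 88
B: 255-245 = 10
= RGB(77, 88, 10)


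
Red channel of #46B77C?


Color: #46B77C
R = 46 = 70
G = B7 = 183
B = 7C = 124
Red = 70


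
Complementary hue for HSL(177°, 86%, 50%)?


Complement = opposite side of color wheel = hue + 180°
H' = (177 + 180) mod 360 = 357°
S and L unchanged.
= HSL(357°, 86%, 50%)


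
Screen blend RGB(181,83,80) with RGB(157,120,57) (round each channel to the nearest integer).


Screen: C = 255 - (255-A)×(255-B)/255, rounded to nearest integer
R: 255 - (255-181)×(255-157)/255 = 255 - 7252/255 ≈ 255 - 28.439 = 226.561 → 227
G: 255 - (255-83)×(255-120)/255 = 255 - 23220/255 ≈ 255 - 91.059 = 163.941 → 164
B: 255 - (255-80)×(255-57)/255 = 255 - 34650/255 ≈ 255 - 135.882 = 119.118 → 119
= RGB(227, 164, 119)


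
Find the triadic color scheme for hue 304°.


Triadic: equally spaced at 120° intervals
H1 = 304°
H2 = (304 + 120) mod 360 = 64°
H3 = (304 + 240) mod 360 = 184°
Triadic = 304°, 64°, 184°


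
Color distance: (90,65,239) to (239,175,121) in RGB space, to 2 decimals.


d = √[(R₁-R₂)² + (G₁-G₂)² + (B₁-B₂)²]
d = √[(90-239)² + (65-175)² + (239-121)²]
d = √[22201 + 12100 + 13924]
d = √48225
d ≈ 219.60


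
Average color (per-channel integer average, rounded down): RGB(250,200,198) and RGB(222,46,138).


Midpoint: each channel = ⌊(C₁+C₂)/2⌋
R: ⌊(250+222)/2⌋ = 236
G: ⌊(200+46)/2⌋ = 123
B: ⌊(198+138)/2⌋ = 168
= RGB(236, 123, 168)


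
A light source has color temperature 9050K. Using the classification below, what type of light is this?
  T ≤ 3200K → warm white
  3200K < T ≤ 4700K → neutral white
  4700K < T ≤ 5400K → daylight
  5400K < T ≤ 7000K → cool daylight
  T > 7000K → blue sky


Temperature: 9050K
9050K > 7000K → blue sky
Classification: blue sky


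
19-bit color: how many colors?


Colors = 2^bits = 2^19
= 524,288 colors


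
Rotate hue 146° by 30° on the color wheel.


New hue = (H + rotation) mod 360
New hue = (146 + 30) mod 360
= 176 mod 360
= 176°


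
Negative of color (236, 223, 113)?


Invert: (255-R, 255-G, 255-B)
R: 255-236 = 19
G: 255-223 = 32
B: 255-113 = 142
= RGB(19, 32, 142)


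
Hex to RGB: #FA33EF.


FA → 250 (R)
33 → 51 (G)
EF → 239 (B)
= RGB(250, 51, 239)


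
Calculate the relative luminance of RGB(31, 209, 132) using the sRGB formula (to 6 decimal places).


Linearize each channel (sRGB transfer function): c = v/255; c_lin = c/12.92 if c ≤ 0.04045, else ((c+0.055)/1.055)^2.4
  R: 31/255 ≈ 0.121569 > 0.04045 → ((0.121569+0.055)/1.055)^2.4 ≈ 0.013702
  G: 209/255 ≈ 0.819608 > 0.04045 → ((0.819608+0.055)/1.055)^2.4 ≈ 0.637597
  B: 132/255 ≈ 0.517647 > 0.04045 → ((0.517647+0.055)/1.055)^2.4 ≈ 0.230740
R_lin = 0.013702, G_lin = 0.637597, B_lin = 0.230740
L = 0.2126×R + 0.7152×G + 0.0722×B
L = 0.2126×0.013702 + 0.7152×0.637597 + 0.0722×0.230740
L ≈ 0.475582
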